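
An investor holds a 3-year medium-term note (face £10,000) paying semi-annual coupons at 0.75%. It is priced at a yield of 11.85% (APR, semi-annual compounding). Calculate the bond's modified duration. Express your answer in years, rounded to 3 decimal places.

Periodic yield y = 0.05925. First find Macaulay duration:
  t   CF        PV=CF/(1+0.05925)^t    t·PV
  1        37.50        35.4024        35.4024
  2        37.50        33.4221        66.8443
  3        37.50        31.5527        94.6580
  4        37.50        29.7877       119.1509
  5        37.50        28.1215       140.6076
  6    10,037.50     7,106.1558    42,636.9345
  Σ                  7,264.4422    43,093.5977
P = 7,264.4422; Macaulay duration = 43,093.5977 / 7,264.4422 = 5.93213 half-year periods = 2.96606 years.
Modified duration = D_Mac / (1 + y) = 2.96606 / 1.05925 = 2.80015 years.

2.800 years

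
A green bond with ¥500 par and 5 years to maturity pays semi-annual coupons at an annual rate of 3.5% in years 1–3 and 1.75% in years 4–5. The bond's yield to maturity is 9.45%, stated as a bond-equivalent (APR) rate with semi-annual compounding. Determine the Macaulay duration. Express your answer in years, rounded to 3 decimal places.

4.575 years

Periodic yield y = 0.04725. Discount each cash flow and weight by its period:
  t   CF        PV=CF/(1+0.04725)^t    t·PV
  1        8.750         8.3552         8.3552
  2        8.750         7.9782        15.9565
  3        8.750         7.6183        22.8548
  4        8.750         7.2746        29.0982
  5        8.750         6.9463        34.7317
  6        8.750         6.6329        39.7976
  7        4.375         3.1668        22.1678
  8        4.375         3.0240        24.1916
  9        4.375         2.8875        25.9877
  10     504.375       317.8702     3,178.7023
  Σ                    371.7541     3,401.8436
Price P = Σ PV = 371.7541.
Macaulay duration = Σ(t·PV) / P = 3,401.8436 / 371.7541 = 9.15079 half-year periods.
In years: 9.15079 / 2 = 4.57539 years.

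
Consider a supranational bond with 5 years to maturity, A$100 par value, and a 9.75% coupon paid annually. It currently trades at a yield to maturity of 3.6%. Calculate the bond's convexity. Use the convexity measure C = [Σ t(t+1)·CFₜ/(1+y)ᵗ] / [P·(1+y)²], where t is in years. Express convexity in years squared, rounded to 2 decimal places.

With y = 0.036:
  t   CF        PV=CF/(1+0.036)^t    t·PV        t(t+1)·PV
  1         9.75         9.4112         9.4112          18.8224
  2         9.75         9.0842        18.1683          54.5050
  3         9.75         8.7685        26.3055         105.2220
  4         9.75         8.4638        33.8552         169.2761
  5       109.75        91.9614       459.8072       2,758.8431
  Σ                    127.6891       547.5474       3,106.6686
P = 127.6891.
Convexity = Σ t(t+1)·PV / [P·(1+y)²] = 3,106.6686 / (127.6891 × 1.073296) = 22.66844.

22.67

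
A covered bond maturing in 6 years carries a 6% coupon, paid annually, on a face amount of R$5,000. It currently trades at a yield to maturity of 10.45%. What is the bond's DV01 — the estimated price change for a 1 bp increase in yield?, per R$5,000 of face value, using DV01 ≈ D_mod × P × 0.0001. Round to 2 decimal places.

R$1.87

Periodic yield y = 0.1045.
  t   CF        PV=CF/(1+0.1045)^t    t·PV
  1       300.00       271.6161       271.6161
  2       300.00       245.9177       491.8354
  3       300.00       222.6507       667.9521
  4       300.00       201.5851       806.3403
  5       300.00       182.5125       912.5626
  6     5,300.00     2,919.3190    17,515.9138
  Σ                  4,043.6011    20,666.2204
P = 4,043.6011; D_Mac = 5.11085 yrs; D_mod = 4.62729 yrs.
DV01 ≈ 4.62729 × 4,043.6011 × 0.0001 = 1.871093.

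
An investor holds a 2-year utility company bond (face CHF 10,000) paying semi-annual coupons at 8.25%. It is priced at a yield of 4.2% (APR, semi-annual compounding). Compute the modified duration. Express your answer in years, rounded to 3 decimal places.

Periodic yield y = 0.021. First find Macaulay duration:
  t   CF        PV=CF/(1+0.021)^t    t·PV
  1       412.50       404.0157       404.0157
  2       412.50       395.7058       791.4117
  3       412.50       387.5669     1,162.7008
  4    10,412.50     9,581.9091    38,327.6364
  Σ                 10,769.1976    40,685.7646
P = 10,769.1976; Macaulay duration = 40,685.7646 / 10,769.1976 = 3.77798 half-year periods = 1.88899 years.
Modified duration = D_Mac / (1 + y) = 1.88899 / 1.021 = 1.85013 years.

1.850 years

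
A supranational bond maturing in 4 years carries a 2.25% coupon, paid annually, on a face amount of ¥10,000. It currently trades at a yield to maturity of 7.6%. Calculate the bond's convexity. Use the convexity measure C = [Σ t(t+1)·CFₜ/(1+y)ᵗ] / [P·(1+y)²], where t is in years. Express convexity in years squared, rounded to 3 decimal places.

16.440

With y = 0.076:
  t   CF        PV=CF/(1+0.076)^t    t·PV        t(t+1)·PV
  1       225.00       209.1078       209.1078         418.2156
  2       225.00       194.3381       388.6762       1,166.0287
  3       225.00       180.6116       541.8349       2,167.3395
  4    10,225.00     7,628.0623    30,512.2492     152,561.2460
  Σ                  8,212.1198    31,651.8681     156,312.8298
P = 8,212.1198.
Convexity = Σ t(t+1)·PV / [P·(1+y)²] = 156,312.8298 / (8,212.1198 × 1.157776) = 16.44049.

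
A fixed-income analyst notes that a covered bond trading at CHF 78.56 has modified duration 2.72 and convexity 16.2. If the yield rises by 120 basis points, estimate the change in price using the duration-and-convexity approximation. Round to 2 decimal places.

Duration effect: -D_mod·Δy = -2.72 × (+0.012) = -0.032640
Convexity effect: ½·C·(Δy)² = 0.5 × 16.2 × (0.012)² = +0.0011664
ΔP/P ≈ -0.032640 + 0.0011664 = -0.0314736
ΔP ≈ 78.56 × (-0.0314736) = -2.472566016.

-CHF 2.47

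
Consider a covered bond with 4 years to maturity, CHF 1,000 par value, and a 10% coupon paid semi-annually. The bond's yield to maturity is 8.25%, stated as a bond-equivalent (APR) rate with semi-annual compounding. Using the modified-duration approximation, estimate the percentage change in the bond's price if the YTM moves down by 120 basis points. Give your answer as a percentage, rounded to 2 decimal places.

+3.93%

Periodic yield y = 0.04125. Modified duration first:
  t   CF        PV=CF/(1+0.04125)^t    t·PV
  1        50.00        48.0192        48.0192
  2        50.00        46.1169        92.2338
  3        50.00        44.2899       132.8698
  4        50.00        42.5353       170.1414
  5        50.00        40.8503       204.2514
  6        50.00        39.2320       235.3917
  7        50.00        37.6777       263.7442
  8     1,050.00       759.8873     6,079.0984
  Σ                  1,058.6086     7,225.7498
P = 1,058.6086; D_Mac = 6.82570 half-year periods = 3.41285 yrs; D_mod = 3.41285/(1+0.04125) = 3.27765 yrs.
ΔP/P ≈ -D_mod · Δy = -3.27765 × (-0.012) = +0.039332 = +3.9332%.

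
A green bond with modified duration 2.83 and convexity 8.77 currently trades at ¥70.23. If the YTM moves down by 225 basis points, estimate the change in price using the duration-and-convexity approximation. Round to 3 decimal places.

+¥4.628

Duration effect: -D_mod·Δy = -2.83 × (-0.0225) = +0.063675
Convexity effect: ½·C·(Δy)² = 0.5 × 8.77 × (-0.0225)² = +0.00221990625
ΔP/P ≈ +0.063675 + 0.00221990625 = +0.06589490625
ΔP ≈ 70.23 × (+0.06589490625) = +4.6277992659375.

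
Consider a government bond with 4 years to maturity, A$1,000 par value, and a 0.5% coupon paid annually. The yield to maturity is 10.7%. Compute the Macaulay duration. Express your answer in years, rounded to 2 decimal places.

3.96 years

Periodic yield y = 0.107. Discount each cash flow and weight by its year:
  t   CF        PV=CF/(1+0.107)^t    t·PV
  1         5.00         4.5167         4.5167
  2         5.00         4.0801         8.1603
  3         5.00         3.6858        11.0573
  4     1,005.00       669.2303     2,676.9211
  Σ                    681.5129     2,700.6554
Price P = Σ PV = 681.5129.
Macaulay duration = Σ(t·PV) / P = 2,700.6554 / 681.5129 = 3.96274 years.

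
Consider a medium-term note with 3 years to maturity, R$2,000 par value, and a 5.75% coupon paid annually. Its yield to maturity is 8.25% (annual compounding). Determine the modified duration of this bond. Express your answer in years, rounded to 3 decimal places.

Periodic yield y = 0.0825. First find Macaulay duration:
  t   CF        PV=CF/(1+0.0825)^t    t·PV
  1       115.00       106.2356       106.2356
  2       115.00        98.1391       196.2782
  3     2,115.00     1,667.3495     5,002.0486
  Σ                  1,871.7242     5,304.5624
P = 1,871.7242; Macaulay duration = 5,304.5624 / 1,871.7242 = 2.83405 years.
Modified duration = D_Mac / (1 + y) = 2.83405 / 1.0825 = 2.61806 years.

2.618 years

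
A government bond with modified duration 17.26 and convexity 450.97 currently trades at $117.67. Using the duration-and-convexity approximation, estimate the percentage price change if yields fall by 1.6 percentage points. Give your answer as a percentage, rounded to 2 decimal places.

Duration effect: -D_mod·Δy = -17.26 × (-0.016) = +0.276160
Convexity effect: ½·C·(Δy)² = 0.5 × 450.97 × (-0.016)² = +0.05772416
ΔP/P ≈ +0.276160 + 0.05772416 = +0.33388416
= +33.388416%.

+33.39%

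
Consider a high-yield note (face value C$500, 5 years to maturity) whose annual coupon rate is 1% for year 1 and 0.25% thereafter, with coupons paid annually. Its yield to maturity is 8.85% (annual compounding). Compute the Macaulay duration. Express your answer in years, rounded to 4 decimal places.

4.9274 years

Periodic yield y = 0.0885. Discount each cash flow and weight by its year:
  t   CF        PV=CF/(1+0.0885)^t    t·PV
  1         5.00         4.5935         4.5935
  2         1.25         1.0550         2.1100
  3         1.25         0.9692         2.9077
  4         1.25         0.8904         3.5617
  5       501.25       328.0290     1,640.1449
  Σ                    335.5371     1,653.3178
Price P = Σ PV = 335.5371.
Macaulay duration = Σ(t·PV) / P = 1,653.3178 / 335.5371 = 4.92738 years.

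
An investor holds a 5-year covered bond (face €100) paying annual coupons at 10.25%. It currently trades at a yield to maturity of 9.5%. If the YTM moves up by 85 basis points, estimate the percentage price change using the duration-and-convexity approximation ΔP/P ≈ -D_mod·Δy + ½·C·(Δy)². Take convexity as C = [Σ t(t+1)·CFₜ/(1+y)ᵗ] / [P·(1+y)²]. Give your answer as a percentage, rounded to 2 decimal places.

-3.16%

With y = 0.095:
  t   CF        PV=CF/(1+0.095)^t    t·PV        t(t+1)·PV
  1        10.25         9.3607         9.3607          18.7215
  2        10.25         8.5486        17.0972          51.2917
  3        10.25         7.8070        23.4209          93.6834
  4        10.25         7.1296        28.5185         142.5927
  5       110.25        70.0339       350.1693       2,101.0155
  Σ                    102.8798       428.5666       2,407.3048
P = 102.8798; D_Mac = 4.16570 yrs; D_mod = 3.80429 yrs; C = 19.51519.
Duration effect: -3.80429 × (+0.0085) = -0.032337
Convexity effect: 0.5 × 19.51519 × (0.0085)² = +0.0007050
ΔP/P ≈ -0.032337 + 0.0007050 = -0.031632 = -3.1632%.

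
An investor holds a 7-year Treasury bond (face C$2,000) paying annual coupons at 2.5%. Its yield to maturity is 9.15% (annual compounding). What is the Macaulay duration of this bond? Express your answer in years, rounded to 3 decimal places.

6.372 years

Periodic yield y = 0.0915. Discount each cash flow and weight by its year:
  t   CF        PV=CF/(1+0.0915)^t    t·PV
  1        50.00        45.8085        45.8085
  2        50.00        41.9684        83.9368
  3        50.00        38.4502       115.3506
  4        50.00        35.2270       140.9078
  5        50.00        32.2739       161.3694
  6        50.00        29.5684       177.4103
  7     2,050.00     1,110.6767     7,774.7372
  Σ                  1,333.9731     8,499.5208
Price P = Σ PV = 1,333.9731.
Macaulay duration = Σ(t·PV) / P = 8,499.5208 / 1,333.9731 = 6.37158 years.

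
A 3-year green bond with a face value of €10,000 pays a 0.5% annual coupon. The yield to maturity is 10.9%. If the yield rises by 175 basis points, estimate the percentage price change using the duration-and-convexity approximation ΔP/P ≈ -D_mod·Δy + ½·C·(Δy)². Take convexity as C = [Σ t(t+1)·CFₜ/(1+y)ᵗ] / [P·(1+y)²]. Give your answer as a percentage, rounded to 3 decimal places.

-4.558%

With y = 0.109:
  t   CF        PV=CF/(1+0.109)^t    t·PV        t(t+1)·PV
  1        50.00        45.0857        45.0857          90.1713
  2        50.00        40.6543        81.3087         243.9260
  3    10,050.00     7,368.3700    22,105.1099      88,420.4395
  Σ                  7,454.1100    22,231.5042      88,754.5369
P = 7,454.1100; D_Mac = 2.98245 yrs; D_mod = 2.68931 yrs; C = 9.68126.
Duration effect: -2.68931 × (+0.0175) = -0.047063
Convexity effect: 0.5 × 9.68126 × (0.0175)² = +0.0014824
ΔP/P ≈ -0.047063 + 0.0014824 = -0.045581 = -4.5581%.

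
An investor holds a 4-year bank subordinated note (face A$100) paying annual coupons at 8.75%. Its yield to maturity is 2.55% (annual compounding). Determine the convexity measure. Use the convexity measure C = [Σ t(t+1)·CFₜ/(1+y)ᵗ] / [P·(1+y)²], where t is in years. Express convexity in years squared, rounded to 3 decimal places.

16.434

With y = 0.0255:
  t   CF        PV=CF/(1+0.0255)^t    t·PV        t(t+1)·PV
  1         8.75         8.5324         8.5324          17.0648
  2         8.75         8.3203        16.6405          49.9215
  3         8.75         8.1134        24.3401          97.3604
  4       108.75        98.3301       393.3205       1,966.6026
  Σ                    123.2962       442.8335       2,130.9493
P = 123.2962.
Convexity = Σ t(t+1)·PV / [P·(1+y)²] = 2,130.9493 / (123.2962 × 1.051650) = 16.43434.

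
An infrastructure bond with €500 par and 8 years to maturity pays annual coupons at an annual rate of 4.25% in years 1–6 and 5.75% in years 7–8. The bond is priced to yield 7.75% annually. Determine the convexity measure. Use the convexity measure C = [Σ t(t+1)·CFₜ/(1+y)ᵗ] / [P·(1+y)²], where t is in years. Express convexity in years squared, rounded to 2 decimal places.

49.91

With y = 0.0775:
  t   CF        PV=CF/(1+0.0775)^t    t·PV        t(t+1)·PV
  1        21.25        19.7216        19.7216          39.4432
  2        21.25        18.3031        36.6062         109.8185
  3        21.25        16.9866        50.9599         203.8395
  4        21.25        15.7648        63.0594         315.2970
  5        21.25        14.6310        73.1548         438.9285
  6        21.25        13.5786        81.4716         570.3015
  7        28.75        17.0497       119.3479         954.7835
  8       528.75       291.0128     2,328.1027      20,952.9244
  Σ                    407.0482     2,772.4241      23,585.3362
P = 407.0482.
Convexity = Σ t(t+1)·PV / [P·(1+y)²] = 23,585.3362 / (407.0482 × 1.161006) = 49.90702.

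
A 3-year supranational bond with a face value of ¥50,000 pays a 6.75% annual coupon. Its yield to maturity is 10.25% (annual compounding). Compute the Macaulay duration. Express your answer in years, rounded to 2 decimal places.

2.81 years

Periodic yield y = 0.1025. Discount each cash flow and weight by its year:
  t   CF        PV=CF/(1+0.1025)^t    t·PV
  1     3,375.00     3,061.2245     3,061.2245
  2     3,375.00     2,776.6209     5,553.2417
  3    53,375.00    39,829.2468   119,487.7404
  Σ                 45,667.0921   128,102.2066
Price P = Σ PV = 45,667.0921.
Macaulay duration = Σ(t·PV) / P = 128,102.2066 / 45,667.0921 = 2.80513 years.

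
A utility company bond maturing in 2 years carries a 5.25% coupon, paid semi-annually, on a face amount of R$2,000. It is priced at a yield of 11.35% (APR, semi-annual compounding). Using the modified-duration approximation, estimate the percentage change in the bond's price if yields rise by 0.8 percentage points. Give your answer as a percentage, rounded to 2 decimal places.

Periodic yield y = 0.05675. Modified duration first:
  t   CF        PV=CF/(1+0.05675)^t    t·PV
  1        52.50        49.6806        49.6806
  2        52.50        47.0127        94.0253
  3        52.50        44.4880       133.4639
  4     2,052.50     1,645.8647     6,583.4589
  Σ                  1,787.0460     6,860.6288
P = 1,787.0460; D_Mac = 3.83909 half-year periods = 1.91954 yrs; D_mod = 1.91954/(1+0.05675) = 1.81646 yrs.
ΔP/P ≈ -D_mod · Δy = -1.81646 × (+0.008) = -0.014532 = -1.4532%.

-1.45%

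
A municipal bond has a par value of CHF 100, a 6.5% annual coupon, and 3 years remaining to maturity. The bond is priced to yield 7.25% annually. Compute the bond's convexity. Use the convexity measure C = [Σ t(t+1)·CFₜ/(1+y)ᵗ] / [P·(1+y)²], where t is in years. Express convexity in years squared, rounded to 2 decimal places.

9.59

With y = 0.0725:
  t   CF        PV=CF/(1+0.0725)^t    t·PV        t(t+1)·PV
  1         6.50         6.0606         6.0606          12.1212
  2         6.50         5.6509        11.3018          33.9055
  3       106.50        86.3292       258.9876       1,035.9504
  Σ                     98.0407       276.3500       1,081.9771
P = 98.0407.
Convexity = Σ t(t+1)·PV / [P·(1+y)²] = 1,081.9771 / (98.0407 × 1.150256) = 9.59438.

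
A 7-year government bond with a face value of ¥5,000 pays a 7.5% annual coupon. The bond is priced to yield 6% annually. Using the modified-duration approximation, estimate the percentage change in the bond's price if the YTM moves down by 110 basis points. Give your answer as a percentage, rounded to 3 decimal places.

+5.968%

Periodic yield y = 0.06. Modified duration first:
  t   CF        PV=CF/(1+0.06)^t    t·PV
  1       375.00       353.7736       353.7736
  2       375.00       333.7487       667.4973
  3       375.00       314.8572       944.5717
  4       375.00       297.0351     1,188.1405
  5       375.00       280.2218     1,401.1091
  6       375.00       264.3602     1,586.1612
  7     5,375.00     3,574.6820    25,022.7739
  Σ                  5,418.6786    31,164.0273
P = 5,418.6786; D_Mac = 5.75122 yrs; D_mod = 5.75122/(1+0.06) = 5.42568 yrs.
ΔP/P ≈ -D_mod · Δy = -5.42568 × (-0.011) = +0.059682 = +5.9682%.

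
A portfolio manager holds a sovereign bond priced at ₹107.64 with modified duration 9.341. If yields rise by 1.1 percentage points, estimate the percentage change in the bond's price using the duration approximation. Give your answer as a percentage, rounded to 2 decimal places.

Duration approximation: ΔP/P ≈ -D_mod · Δy = -9.341 × (+0.011) = -0.102751.
As a percentage: -10.2751%.

-10.28%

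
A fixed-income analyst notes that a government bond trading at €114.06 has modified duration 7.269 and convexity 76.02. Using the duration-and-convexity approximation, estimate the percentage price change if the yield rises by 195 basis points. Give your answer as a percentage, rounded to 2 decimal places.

-12.73%

Duration effect: -D_mod·Δy = -7.269 × (+0.0195) = -0.1417455
Convexity effect: ½·C·(Δy)² = 0.5 × 76.02 × (0.0195)² = +0.0144533025
ΔP/P ≈ -0.1417455 + 0.0144533025 = -0.1272921975
= -12.72921975%.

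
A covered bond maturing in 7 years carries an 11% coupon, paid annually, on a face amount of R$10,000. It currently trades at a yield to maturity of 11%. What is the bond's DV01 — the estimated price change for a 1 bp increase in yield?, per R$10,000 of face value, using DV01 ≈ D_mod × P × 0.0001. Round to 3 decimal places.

Periodic yield y = 0.11.
  t   CF        PV=CF/(1+0.11)^t    t·PV
  1     1,100.00       990.9910       990.9910
  2     1,100.00       892.7847     1,785.5694
  3     1,100.00       804.3105     2,412.9316
  4     1,100.00       724.6041     2,898.4163
  5     1,100.00       652.7965     3,263.9823
  6     1,100.00       588.1049     3,528.6295
  7    11,100.00     5,346.4084    37,424.8585
  Σ                 10,000.0000    52,305.3785
P = 10,000.0000; D_Mac = 5.23054 yrs; D_mod = 4.71220 yrs.
DV01 ≈ 4.71220 × 10,000.0000 × 0.0001 = 4.712196.

R$4.712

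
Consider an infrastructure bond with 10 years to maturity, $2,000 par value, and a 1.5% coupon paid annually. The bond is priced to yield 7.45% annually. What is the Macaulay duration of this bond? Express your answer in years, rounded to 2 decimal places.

9.11 years

Periodic yield y = 0.0745. Discount each cash flow and weight by its year:
  t   CF        PV=CF/(1+0.0745)^t    t·PV
  1        30.00        27.9200        27.9200
  2        30.00        25.9841        51.9683
  3        30.00        24.1825        72.5476
  4        30.00        22.5059        90.0234
  5        30.00        20.9454       104.7271
  6        30.00        19.4932       116.9591
  7        30.00        18.1416       126.9914
  8        30.00        16.8838       135.0703
  9        30.00        15.7132       141.4184
  10    2,030.00       989.5365     9,895.3655
  Σ                  1,181.3062    10,762.9912
Price P = Σ PV = 1,181.3062.
Macaulay duration = Σ(t·PV) / P = 10,762.9912 / 1,181.3062 = 9.11109 years.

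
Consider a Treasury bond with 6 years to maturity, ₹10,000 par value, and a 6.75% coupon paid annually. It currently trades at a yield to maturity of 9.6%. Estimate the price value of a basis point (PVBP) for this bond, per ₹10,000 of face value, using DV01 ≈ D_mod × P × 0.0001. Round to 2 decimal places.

Periodic yield y = 0.096.
  t   CF        PV=CF/(1+0.096)^t    t·PV
  1       675.00       615.8759       615.8759
  2       675.00       561.9306     1,123.8612
  3       675.00       512.7104     1,538.1311
  4       675.00       467.8014     1,871.2058
  5       675.00       426.8261     2,134.1307
  6    10,675.00     6,158.9199    36,953.5196
  Σ                  8,744.0644    44,236.7243
P = 8,744.0644; D_Mac = 5.05906 yrs; D_mod = 4.61593 yrs.
DV01 ≈ 4.61593 × 8,744.0644 × 0.0001 = 4.036197.

₹4.04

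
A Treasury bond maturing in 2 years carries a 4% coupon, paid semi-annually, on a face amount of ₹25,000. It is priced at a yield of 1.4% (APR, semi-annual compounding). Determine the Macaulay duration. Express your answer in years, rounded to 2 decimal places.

Periodic yield y = 0.007. Discount each cash flow and weight by its period:
  t   CF        PV=CF/(1+0.007)^t    t·PV
  1       500.00       496.5243       496.5243
  2       500.00       493.0728       986.1456
  3       500.00       489.6453     1,468.9359
  4    25,500.00    24,798.3222    99,193.2888
  Σ                 26,277.5646   102,144.8946
Price P = Σ PV = 26,277.5646.
Macaulay duration = Σ(t·PV) / P = 102,144.8946 / 26,277.5646 = 3.88715 half-year periods.
In years: 3.88715 / 2 = 1.94358 years.

1.94 years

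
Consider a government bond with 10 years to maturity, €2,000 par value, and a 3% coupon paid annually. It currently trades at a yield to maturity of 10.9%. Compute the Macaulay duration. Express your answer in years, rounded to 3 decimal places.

8.222 years

Periodic yield y = 0.109. Discount each cash flow and weight by its year:
  t   CF        PV=CF/(1+0.109)^t    t·PV
  1        60.00        54.1028        54.1028
  2        60.00        48.7852        97.5704
  3        60.00        43.9903       131.9708
  4        60.00        39.6666       158.6664
  5        60.00        35.7679       178.8395
  6        60.00        32.2524       193.5144
  7        60.00        29.0824       203.5769
  8        60.00        26.2240       209.7920
  9        60.00        23.6465       212.8187
  10    2,060.00       732.0686     7,320.6857
  Σ                  1,065.5867     8,761.5376
Price P = Σ PV = 1,065.5867.
Macaulay duration = Σ(t·PV) / P = 8,761.5376 / 1,065.5867 = 8.22227 years.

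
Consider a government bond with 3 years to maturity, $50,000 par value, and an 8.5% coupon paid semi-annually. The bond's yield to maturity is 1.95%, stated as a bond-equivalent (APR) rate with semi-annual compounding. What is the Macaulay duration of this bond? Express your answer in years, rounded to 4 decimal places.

Periodic yield y = 0.00975. Discount each cash flow and weight by its period:
  t   CF        PV=CF/(1+0.00975)^t    t·PV
  1     2,125.00     2,104.4813     2,104.4813
  2     2,125.00     2,084.1607     4,168.3215
  3     2,125.00     2,064.0364     6,192.1092
  4     2,125.00     2,044.1063     8,176.4254
  5     2,125.00     2,024.3688    10,121.8438
  6    52,125.00    49,177.0980   295,062.5880
  Σ                 59,498.2515   325,825.7691
Price P = Σ PV = 59,498.2515.
Macaulay duration = Σ(t·PV) / P = 325,825.7691 / 59,498.2515 = 5.47622 half-year periods.
In years: 5.47622 / 2 = 2.73811 years.

2.7381 years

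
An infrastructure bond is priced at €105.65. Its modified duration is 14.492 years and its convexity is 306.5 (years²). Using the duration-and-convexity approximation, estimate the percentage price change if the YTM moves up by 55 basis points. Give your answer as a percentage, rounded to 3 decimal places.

Duration effect: -D_mod·Δy = -14.492 × (+0.0055) = -0.079706
Convexity effect: ½·C·(Δy)² = 0.5 × 306.5 × (0.0055)² = +0.0046358125
ΔP/P ≈ -0.079706 + 0.0046358125 = -0.0750701875
= -7.50701875%.

-7.507%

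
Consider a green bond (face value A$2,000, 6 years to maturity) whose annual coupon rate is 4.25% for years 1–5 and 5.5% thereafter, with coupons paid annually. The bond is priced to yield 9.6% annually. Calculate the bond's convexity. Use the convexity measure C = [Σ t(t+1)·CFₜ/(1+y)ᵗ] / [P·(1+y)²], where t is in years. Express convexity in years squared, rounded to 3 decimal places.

With y = 0.096:
  t   CF        PV=CF/(1+0.096)^t    t·PV        t(t+1)·PV
  1        85.00        77.5547        77.5547         155.1095
  2        85.00        70.7616       141.5233         424.5698
  3        85.00        64.5635       193.6906         774.7624
  4        85.00        58.9083       235.6333       1,178.1666
  5        85.00        53.7485       268.7424       1,612.4543
  6     2,110.00     1,217.3603     7,304.1617      51,129.1321
  Σ                  1,542.8970     8,221.3060      55,274.1946
P = 1,542.8970.
Convexity = Σ t(t+1)·PV / [P·(1+y)²] = 55,274.1946 / (1,542.8970 × 1.201216) = 29.82390.

29.824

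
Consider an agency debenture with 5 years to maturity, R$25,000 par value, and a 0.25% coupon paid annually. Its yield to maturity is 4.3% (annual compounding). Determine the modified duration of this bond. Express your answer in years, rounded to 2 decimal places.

Periodic yield y = 0.043. First find Macaulay duration:
  t   CF        PV=CF/(1+0.043)^t    t·PV
  1        62.50        59.9233        59.9233
  2        62.50        57.4528       114.9057
  3        62.50        55.0842       165.2526
  4        62.50        52.8132       211.2529
  5    25,062.50    20,304.9932   101,524.9659
  Σ                 20,530.2667   102,076.3004
P = 20,530.2667; Macaulay duration = 102,076.3004 / 20,530.2667 = 4.97199 years.
Modified duration = D_Mac / (1 + y) = 4.97199 / 1.043 = 4.76701 years.

4.77 years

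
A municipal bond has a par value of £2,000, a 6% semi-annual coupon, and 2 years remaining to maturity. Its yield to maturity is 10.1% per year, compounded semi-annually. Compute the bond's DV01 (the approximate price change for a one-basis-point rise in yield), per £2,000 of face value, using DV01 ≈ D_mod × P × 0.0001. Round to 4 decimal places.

£0.3373

Periodic yield y = 0.0505.
  t   CF        PV=CF/(1+0.0505)^t    t·PV
  1        60.00        57.1157        57.1157
  2        60.00        54.3700       108.7400
  3        60.00        51.7563       155.2688
  4     2,060.00     1,691.5428     6,766.1712
  Σ                  1,854.7847     7,087.2957
P = 1,854.7847; D_Mac = 3.82109 half-year periods = 1.91054 yrs; D_mod = 1.81870 yrs.
DV01 ≈ 1.81870 × 1,854.7847 × 0.0001 = 0.337330.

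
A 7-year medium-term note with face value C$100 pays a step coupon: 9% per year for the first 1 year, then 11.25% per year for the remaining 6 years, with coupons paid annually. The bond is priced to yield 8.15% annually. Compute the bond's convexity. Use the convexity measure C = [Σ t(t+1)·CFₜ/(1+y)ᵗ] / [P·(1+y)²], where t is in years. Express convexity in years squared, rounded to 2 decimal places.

With y = 0.0815:
  t   CF        PV=CF/(1+0.0815)^t    t·PV        t(t+1)·PV
  1         9.00         8.3218         8.3218          16.6436
  2        11.25         9.6183        19.2367          57.7100
  3        11.25         8.8935        26.6805         106.7221
  4        11.25         8.2233        32.8932         164.4661
  5        11.25         7.6036        38.0181         228.1083
  6        11.25         7.0306        42.1837         295.2859
  7       111.25        64.2857       449.9999       3,599.9990
  Σ                    113.9768       617.3338       4,468.9349
P = 113.9768.
Convexity = Σ t(t+1)·PV / [P·(1+y)²] = 4,468.9349 / (113.9768 × 1.169642) = 33.52234.

33.52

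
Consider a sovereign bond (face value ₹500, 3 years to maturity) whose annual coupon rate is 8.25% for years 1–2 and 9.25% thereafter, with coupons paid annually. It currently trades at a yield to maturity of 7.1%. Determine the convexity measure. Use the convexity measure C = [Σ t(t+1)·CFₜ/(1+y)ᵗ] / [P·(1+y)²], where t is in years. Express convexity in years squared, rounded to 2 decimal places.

9.45

With y = 0.071:
  t   CF        PV=CF/(1+0.071)^t    t·PV        t(t+1)·PV
  1        41.25        38.5154        38.5154          77.0308
  2        41.25        35.9621        71.9242         215.7726
  3       546.25       444.6549     1,333.9646       5,335.8582
  Σ                    519.1324     1,444.4042       5,628.6616
P = 519.1324.
Convexity = Σ t(t+1)·PV / [P·(1+y)²] = 5,628.6616 / (519.1324 × 1.147041) = 9.45253.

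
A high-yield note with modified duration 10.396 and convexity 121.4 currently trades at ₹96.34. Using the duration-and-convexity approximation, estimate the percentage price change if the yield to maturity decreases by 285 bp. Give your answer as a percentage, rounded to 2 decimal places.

Duration effect: -D_mod·Δy = -10.396 × (-0.0285) = +0.296286
Convexity effect: ½·C·(Δy)² = 0.5 × 121.4 × (-0.0285)² = +0.049303575
ΔP/P ≈ +0.296286 + 0.049303575 = +0.345589575
= +34.5589575%.

+34.56%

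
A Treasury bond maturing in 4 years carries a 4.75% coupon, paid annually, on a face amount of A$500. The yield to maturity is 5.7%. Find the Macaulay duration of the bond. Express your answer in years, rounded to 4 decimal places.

3.7310 years

Periodic yield y = 0.057. Discount each cash flow and weight by its year:
  t   CF        PV=CF/(1+0.057)^t    t·PV
  1        23.75        22.4693        22.4693
  2        23.75        21.2576        42.5151
  3        23.75        20.1112        60.3337
  4       523.75       419.5890     1,678.3560
  Σ                    483.4270     1,803.6741
Price P = Σ PV = 483.4270.
Macaulay duration = Σ(t·PV) / P = 1,803.6741 / 483.4270 = 3.73102 years.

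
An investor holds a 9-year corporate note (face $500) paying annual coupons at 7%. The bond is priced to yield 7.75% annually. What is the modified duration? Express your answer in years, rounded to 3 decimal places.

6.418 years

Periodic yield y = 0.0775. First find Macaulay duration:
  t   CF        PV=CF/(1+0.0775)^t    t·PV
  1        35.00        32.4826        32.4826
  2        35.00        30.1463        60.2925
  3        35.00        27.9780        83.9339
  4        35.00        25.9656       103.8625
  5        35.00        24.0980       120.4902
  6        35.00        22.3648       134.1886
  7        35.00        20.7562       145.2931
  8        35.00        19.2633       154.1061
  9       535.00       273.2740     2,459.4658
  Σ                    476.3287     3,294.1154
P = 476.3287; Macaulay duration = 3,294.1154 / 476.3287 = 6.91564 years.
Modified duration = D_Mac / (1 + y) = 6.91564 / 1.0775 = 6.41822 years.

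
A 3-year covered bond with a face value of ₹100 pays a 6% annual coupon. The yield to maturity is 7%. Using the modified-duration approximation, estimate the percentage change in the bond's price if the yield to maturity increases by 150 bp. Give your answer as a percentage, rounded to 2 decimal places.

-3.97%

Periodic yield y = 0.07. Modified duration first:
  t   CF        PV=CF/(1+0.07)^t    t·PV
  1         6.00         5.6075         5.6075
  2         6.00         5.2406        10.4813
  3       106.00        86.5276       259.5827
  Σ                     97.3757       275.6715
P = 97.3757; D_Mac = 2.83101 yrs; D_mod = 2.83101/(1+0.07) = 2.64580 yrs.
ΔP/P ≈ -D_mod · Δy = -2.64580 × (+0.015) = -0.039687 = -3.9687%.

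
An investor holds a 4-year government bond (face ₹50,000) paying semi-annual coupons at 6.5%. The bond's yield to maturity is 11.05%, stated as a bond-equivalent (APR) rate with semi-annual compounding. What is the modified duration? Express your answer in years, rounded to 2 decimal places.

3.36 years

Periodic yield y = 0.05525. First find Macaulay duration:
  t   CF        PV=CF/(1+0.05525)^t    t·PV
  1     1,625.00     1,539.9195     1,539.9195
  2     1,625.00     1,459.2935     2,918.5870
  3     1,625.00     1,382.8889     4,148.6666
  4     1,625.00     1,310.4846     5,241.9384
  5     1,625.00     1,241.8712     6,209.3561
  6     1,625.00     1,176.8502     7,061.1014
  7     1,625.00     1,115.2336     7,806.6351
  8    51,625.00    33,575.0894   268,600.7154
  Σ                 42,801.6309   303,526.9195
P = 42,801.6309; Macaulay duration = 303,526.9195 / 42,801.6309 = 7.09148 half-year periods = 3.54574 years.
Modified duration = D_Mac / (1 + y) = 3.54574 / 1.05525 = 3.36009 years.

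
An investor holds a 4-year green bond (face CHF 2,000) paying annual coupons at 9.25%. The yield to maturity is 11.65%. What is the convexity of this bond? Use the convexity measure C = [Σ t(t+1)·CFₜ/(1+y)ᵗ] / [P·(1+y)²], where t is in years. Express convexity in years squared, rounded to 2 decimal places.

13.39

With y = 0.1165:
  t   CF        PV=CF/(1+0.1165)^t    t·PV        t(t+1)·PV
  1       185.00       165.6964       165.6964         331.3927
  2       185.00       148.4070       296.8139         890.4418
  3       185.00       132.9216       398.7648       1,595.0591
  4     2,185.00     1,406.1010     5,624.4042      28,122.0209
  Σ                  1,853.1260     6,485.6793      30,938.9146
P = 1,853.1260.
Convexity = Σ t(t+1)·PV / [P·(1+y)²] = 30,938.9146 / (1,853.1260 × 1.246572) = 13.39315.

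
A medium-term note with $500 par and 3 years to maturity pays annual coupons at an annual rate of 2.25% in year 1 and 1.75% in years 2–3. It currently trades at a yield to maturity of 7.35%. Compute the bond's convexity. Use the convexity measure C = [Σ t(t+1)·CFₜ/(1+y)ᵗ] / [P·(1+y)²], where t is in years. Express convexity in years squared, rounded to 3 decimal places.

With y = 0.0735:
  t   CF        PV=CF/(1+0.0735)^t    t·PV        t(t+1)·PV
  1        11.25        10.4797        10.4797          20.9595
  2         8.75         7.5928        15.1857          45.5570
  3       508.75       411.2428     1,233.7283       4,934.9132
  Σ                    429.3153     1,259.3937       5,001.4297
P = 429.3153.
Convexity = Σ t(t+1)·PV / [P·(1+y)²] = 5,001.4297 / (429.3153 × 1.152402) = 10.10913.

10.109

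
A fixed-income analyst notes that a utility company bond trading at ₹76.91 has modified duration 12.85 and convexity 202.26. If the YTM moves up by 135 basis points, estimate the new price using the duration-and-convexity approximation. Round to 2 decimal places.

₹64.99

Duration effect: -D_mod·Δy = -12.85 × (+0.0135) = -0.173475
Convexity effect: ½·C·(Δy)² = 0.5 × 202.26 × (0.0135)² = +0.0184309425
ΔP/P ≈ -0.173475 + 0.0184309425 = -0.1550440575
New price ≈ 76.91 × (1 - 0.1550440575) = 64.985561537675.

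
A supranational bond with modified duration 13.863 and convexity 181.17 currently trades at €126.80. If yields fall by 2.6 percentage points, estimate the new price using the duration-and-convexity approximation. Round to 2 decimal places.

Duration effect: -D_mod·Δy = -13.863 × (-0.026) = +0.360438
Convexity effect: ½·C·(Δy)² = 0.5 × 181.17 × (-0.026)² = +0.06123546
ΔP/P ≈ +0.360438 + 0.06123546 = +0.42167346
New price ≈ 126.80 × (1 + 0.42167346) = 180.268194728.

€180.27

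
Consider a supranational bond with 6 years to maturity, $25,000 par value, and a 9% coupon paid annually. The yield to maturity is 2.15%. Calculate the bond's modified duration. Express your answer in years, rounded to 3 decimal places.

4.963 years

Periodic yield y = 0.0215. First find Macaulay duration:
  t   CF        PV=CF/(1+0.0215)^t    t·PV
  1     2,250.00     2,202.6432     2,202.6432
  2     2,250.00     2,156.2831     4,312.5662
  3     2,250.00     2,110.8988     6,332.6963
  4     2,250.00     2,066.4697     8,265.8787
  5     2,250.00     2,022.9757    10,114.8784
  6    27,250.00    23,984.8099   143,908.8594
  Σ                 34,544.0803   175,137.5222
P = 34,544.0803; Macaulay duration = 175,137.5222 / 34,544.0803 = 5.06997 years.
Modified duration = D_Mac / (1 + y) = 5.06997 / 1.0215 = 4.96326 years.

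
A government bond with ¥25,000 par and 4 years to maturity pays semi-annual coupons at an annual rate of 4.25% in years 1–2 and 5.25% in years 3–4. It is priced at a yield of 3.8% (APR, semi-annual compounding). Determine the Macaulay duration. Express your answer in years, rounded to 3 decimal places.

Periodic yield y = 0.019. Discount each cash flow and weight by its period:
  t   CF        PV=CF/(1+0.019)^t    t·PV
  1       531.25       521.3445       521.3445
  2       531.25       511.6236     1,023.2472
  3       531.25       502.0840     1,506.2520
  4       531.25       492.7223     1,970.8891
  5       656.25       597.3081     2,986.5404
  6       656.25       586.1708     3,517.0251
  7       656.25       575.2413     4,026.6888
  8    25,656.25    22,069.8665   176,558.9322
  Σ                 25,856.3611   192,110.9194
Price P = Σ PV = 25,856.3611.
Macaulay duration = Σ(t·PV) / P = 192,110.9194 / 25,856.3611 = 7.42993 half-year periods.
In years: 7.42993 / 2 = 3.71496 years.

3.715 years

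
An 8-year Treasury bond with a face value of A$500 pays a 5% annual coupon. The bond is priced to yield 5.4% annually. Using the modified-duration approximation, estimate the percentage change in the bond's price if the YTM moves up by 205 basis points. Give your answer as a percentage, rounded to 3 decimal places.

Periodic yield y = 0.054. Modified duration first:
  t   CF        PV=CF/(1+0.054)^t    t·PV
  1        25.00        23.7192        23.7192
  2        25.00        22.5040        45.0079
  3        25.00        21.3510        64.0530
  4        25.00        20.2571        81.0285
  5        25.00        19.2193        96.0964
  6        25.00        18.2346       109.4076
  7        25.00        17.3004       121.1027
  8       525.00       344.6945     2,757.5564
  Σ                    487.2800     3,297.9716
P = 487.2800; D_Mac = 6.76812 yrs; D_mod = 6.76812/(1+0.054) = 6.42137 yrs.
ΔP/P ≈ -D_mod · Δy = -6.42137 × (+0.0205) = -0.131638 = -13.1638%.

-13.164%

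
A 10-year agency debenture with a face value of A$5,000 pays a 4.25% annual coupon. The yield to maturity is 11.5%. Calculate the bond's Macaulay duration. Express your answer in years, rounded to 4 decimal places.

Periodic yield y = 0.115. Discount each cash flow and weight by its year:
  t   CF        PV=CF/(1+0.115)^t    t·PV
  1       212.50       190.5830       190.5830
  2       212.50       170.9264       341.8528
  3       212.50       153.2972       459.8917
  4       212.50       137.4863       549.9453
  5       212.50       123.3061       616.5306
  6       212.50       110.5884       663.5306
  7       212.50        99.1825       694.2772
  8       212.50        88.9529       711.6230
  9       212.50        79.7784       718.0053
  10    5,212.50     1,755.0819    17,550.8193
  Σ                  2,909.1831    22,497.0587
Price P = Σ PV = 2,909.1831.
Macaulay duration = Σ(t·PV) / P = 22,497.0587 / 2,909.1831 = 7.73312 years.

7.7331 years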